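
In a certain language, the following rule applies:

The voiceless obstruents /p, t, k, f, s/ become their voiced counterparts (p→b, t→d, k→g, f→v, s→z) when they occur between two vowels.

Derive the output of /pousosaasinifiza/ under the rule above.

pouzozaaziniviza

/s/ is a voiceless obstruent between vowels /u/ and /o/, so it voices to [z].
/s/ is a voiceless obstruent between vowels /o/ and /a/, so it voices to [z].
/s/ is a voiceless obstruent between vowels /a/ and /i/, so it voices to [z].
/f/ is a voiceless obstruent between vowels /i/ and /i/, so it voices to [v].
Surface form: [pouzozaaziniviza].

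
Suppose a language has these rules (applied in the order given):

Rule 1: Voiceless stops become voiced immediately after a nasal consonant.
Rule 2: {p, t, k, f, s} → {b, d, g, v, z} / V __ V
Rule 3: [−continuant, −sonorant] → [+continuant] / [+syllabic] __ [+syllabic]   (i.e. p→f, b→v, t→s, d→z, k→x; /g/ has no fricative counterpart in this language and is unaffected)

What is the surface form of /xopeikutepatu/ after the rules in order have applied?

Rule 1 (post-nasal voicing): no segment meets the environment; /xopeikutepatu/ is unchanged.
Rule 2 (intervocalic voicing): /p/ is a voiceless obstruent between vowels /o/ and /e/, so it voices to [b]. /k/ is a voiceless obstruent between vowels /i/ and /u/, so it voices to [g]. /t/ is a voiceless obstruent between vowels /u/ and /e/, so it voices to [d]. /p/ is a voiceless obstruent between vowels /e/ and /a/, so it voices to [b]. /t/ is a voiceless obstruent between vowels /a/ and /u/, so it voices to [d]. /xopeikutepatu/ → xobeigudebadu.
Rule 3 (intervocalic spirantization): /b/ is a stop between vowels /o/ and /e/, so it spirantizes to the fricative [v]. /d/ is a stop between vowels /u/ and /e/, so it spirantizes to the fricative [z]. /b/ is a stop between vowels /e/ and /a/, so it spirantizes to the fricative [v]. /d/ is a stop between vowels /a/ and /u/, so it spirantizes to the fricative [z]. /xobeigudebadu/ → xoveiguzevazu.

xoveiguzevazu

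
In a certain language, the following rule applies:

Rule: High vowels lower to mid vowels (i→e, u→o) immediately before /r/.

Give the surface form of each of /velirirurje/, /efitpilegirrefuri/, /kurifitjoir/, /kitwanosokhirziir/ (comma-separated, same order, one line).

/velirirurje/: /i/ is a high vowel immediately before /r/, so it lowers to [e]. /i/ is a high vowel immediately before /r/, so it lowers to [e]. /u/ is a high vowel immediately before /r/, so it lowers to [o]. → [velererorje].
/efitpilegirrefuri/: /i/ is a high vowel immediately before /r/, so it lowers to [e]. /u/ is a high vowel immediately before /r/, so it lowers to [o]. → [efitpilegerrefori].
/kurifitjoir/: /u/ is a high vowel immediately before /r/, so it lowers to [o]. /i/ is a high vowel immediately before /r/, so it lowers to [e]. → [korifitjoer].
/kitwanosokhirziir/: /i/ is a high vowel immediately before /r/, so it lowers to [e]. /i/ is a high vowel immediately before /r/, so it lowers to [e]. → [kitwanosokherzier].

velererorje, efitpilegerrefori, korifitjoer, kitwanosokherzier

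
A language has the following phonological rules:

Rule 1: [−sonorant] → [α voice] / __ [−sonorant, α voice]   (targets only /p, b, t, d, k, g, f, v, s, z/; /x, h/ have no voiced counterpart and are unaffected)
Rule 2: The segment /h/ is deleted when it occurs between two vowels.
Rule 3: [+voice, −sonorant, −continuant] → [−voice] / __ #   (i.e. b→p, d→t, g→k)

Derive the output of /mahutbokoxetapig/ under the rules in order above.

Rule 1 (regressive voicing assimilation): /t/ precedes the voiced obstruent /b/, so it voices to [d] by assimilation. /mahutbokoxetapig/ → mahudbokoxetapig.
Rule 2 (intervocalic h-deletion): /h/ occurs between vowels /a/ and /u/, so it deletes. /mahudbokoxetapig/ → maudbokoxetapig.
Rule 3 (final devoicing): /g/ is a voiced stop in word-final position, so it devoices to [k]. /maudbokoxetapig/ → maudbokoxetapik.

maudbokoxetapik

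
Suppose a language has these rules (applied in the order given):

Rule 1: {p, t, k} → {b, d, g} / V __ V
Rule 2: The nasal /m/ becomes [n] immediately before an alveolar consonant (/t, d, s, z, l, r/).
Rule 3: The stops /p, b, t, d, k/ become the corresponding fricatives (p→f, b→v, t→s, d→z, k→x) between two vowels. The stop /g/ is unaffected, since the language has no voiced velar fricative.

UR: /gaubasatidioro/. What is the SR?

Rule 1 (intervocalic voicing): /t/ is a voiceless stop between vowels /a/ and /i/, so it voices to [d]. /gaubasatidioro/ → gaubasadidioro.
Rule 2 (nasal place assimilation): no segment meets the environment; /gaubasadidioro/ is unchanged.
Rule 3 (intervocalic spirantization): /b/ is a stop between vowels /u/ and /a/, so it spirantizes to the fricative [v]. /d/ is a stop between vowels /a/ and /i/, so it spirantizes to the fricative [z]. /d/ is a stop between vowels /i/ and /i/, so it spirantizes to the fricative [z]. /gaubasadidioro/ → gauvasazizioro.

gauvasazizioro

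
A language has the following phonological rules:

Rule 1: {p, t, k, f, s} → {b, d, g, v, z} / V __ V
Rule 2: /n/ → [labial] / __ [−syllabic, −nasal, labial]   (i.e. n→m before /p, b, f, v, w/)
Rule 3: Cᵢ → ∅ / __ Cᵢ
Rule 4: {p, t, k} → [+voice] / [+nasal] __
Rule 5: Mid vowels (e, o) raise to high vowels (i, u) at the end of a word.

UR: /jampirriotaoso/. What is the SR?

jambiriodaozu

Rule 1 (intervocalic voicing): /t/ is a voiceless obstruent between vowels /o/ and /a/, so it voices to [d]. /s/ is a voiceless obstruent between vowels /o/ and /o/, so it voices to [z]. /jampirriotaoso/ → jampirriodaozo.
Rule 2 (nasal place assimilation): no segment meets the environment; /jampirriodaozo/ is unchanged.
Rule 3 (degemination): /rr/ is a geminate; the first /r/ deletes. /jampirriodaozo/ → jampiriodaozo.
Rule 4 (post-nasal voicing): /p/ is a voiceless stop immediately after the nasal /m/, so it voices to [b]. /jampiriodaozo/ → jambiriodaozo.
Rule 5 (final vowel raising): /o/ is a mid vowel in word-final position, so it raises to [u]. /jambiriodaozo/ → jambiriodaozu.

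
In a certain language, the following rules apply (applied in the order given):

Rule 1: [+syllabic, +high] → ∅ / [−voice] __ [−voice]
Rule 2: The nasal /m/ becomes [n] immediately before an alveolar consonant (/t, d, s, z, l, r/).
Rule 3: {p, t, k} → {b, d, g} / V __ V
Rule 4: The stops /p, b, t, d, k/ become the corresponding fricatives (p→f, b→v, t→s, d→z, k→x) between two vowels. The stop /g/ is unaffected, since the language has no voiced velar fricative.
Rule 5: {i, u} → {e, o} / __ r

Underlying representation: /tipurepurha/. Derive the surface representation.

tporevorha

Rule 1 (high vowel syncope): /i/ is a high vowel flanked by voiceless consonants /t/ and /p/, so it deletes. /tipurepurha/ → tpurepurha.
Rule 2 (nasal place assimilation): no segment meets the environment; /tpurepurha/ is unchanged.
Rule 3 (intervocalic voicing): /p/ is a voiceless stop between vowels /e/ and /u/, so it voices to [b]. /tpurepurha/ → tpureburha.
Rule 4 (intervocalic spirantization): /b/ is a stop between vowels /e/ and /u/, so it spirantizes to the fricative [v]. /tpureburha/ → tpurevurha.
Rule 5 (pre-rhotic lowering): /u/ is a high vowel immediately before /r/, so it lowers to [o]. /u/ is a high vowel immediately before /r/, so it lowers to [o]. /tpurevurha/ → tporevorha.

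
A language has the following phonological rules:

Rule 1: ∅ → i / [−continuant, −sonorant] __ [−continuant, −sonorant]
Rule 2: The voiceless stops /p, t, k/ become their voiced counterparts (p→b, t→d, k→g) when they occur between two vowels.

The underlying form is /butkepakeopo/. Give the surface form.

budigebageobo

Rule 1 (stop-cluster i-epenthesis): /t/ and /k/ form a stop–stop cluster, so [i] is inserted between them. /butkepakeopo/ → butikepakeopo.
Rule 2 (intervocalic voicing): /t/ is a voiceless stop between vowels /u/ and /i/, so it voices to [d]. /k/ is a voiceless stop between vowels /i/ and /e/, so it voices to [g]. /p/ is a voiceless stop between vowels /e/ and /a/, so it voices to [b]. /k/ is a voiceless stop between vowels /a/ and /e/, so it voices to [g]. /p/ is a voiceless stop between vowels /o/ and /o/, so it voices to [b]. /butikepakeopo/ → budigebageobo.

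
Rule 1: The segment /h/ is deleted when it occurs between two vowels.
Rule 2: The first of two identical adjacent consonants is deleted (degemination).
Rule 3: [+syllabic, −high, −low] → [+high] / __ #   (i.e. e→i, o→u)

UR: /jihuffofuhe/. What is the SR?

jiufofui

Rule 1 (intervocalic h-deletion): /h/ occurs between vowels /i/ and /u/, so it deletes. /h/ occurs between vowels /u/ and /e/, so it deletes. /jihuffofuhe/ → jiuffofue.
Rule 2 (degemination): /ff/ is a geminate; the first /f/ deletes. /jiuffofue/ → jiufofue.
Rule 3 (final vowel raising): /e/ is a mid vowel in word-final position, so it raises to [i]. /jiufofue/ → jiufofui.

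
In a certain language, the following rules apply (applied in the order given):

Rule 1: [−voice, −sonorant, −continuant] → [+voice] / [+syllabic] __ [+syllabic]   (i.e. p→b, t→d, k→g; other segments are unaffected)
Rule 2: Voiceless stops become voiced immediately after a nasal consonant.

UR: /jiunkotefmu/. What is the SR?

Rule 1 (intervocalic voicing): /t/ is a voiceless stop between vowels /o/ and /e/, so it voices to [d]. /jiunkotefmu/ → jiunkodefmu.
Rule 2 (post-nasal voicing): /k/ is a voiceless stop immediately after the nasal /n/, so it voices to [g]. /jiunkodefmu/ → jiungodefmu.

jiungodefmu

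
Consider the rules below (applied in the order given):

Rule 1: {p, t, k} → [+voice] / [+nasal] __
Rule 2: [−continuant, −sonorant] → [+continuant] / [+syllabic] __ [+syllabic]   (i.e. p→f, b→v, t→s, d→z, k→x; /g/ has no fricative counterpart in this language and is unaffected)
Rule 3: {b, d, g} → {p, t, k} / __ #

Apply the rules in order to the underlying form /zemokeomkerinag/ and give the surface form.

Rule 1 (post-nasal voicing): /k/ is a voiceless stop immediately after the nasal /m/, so it voices to [g]. /zemokeomkerinag/ → zemokeomgerinag.
Rule 2 (intervocalic spirantization): /k/ is a stop between vowels /o/ and /e/, so it spirantizes to the fricative [x]. /zemokeomgerinag/ → zemoxeomgerinag.
Rule 3 (final devoicing): /g/ is a voiced stop in word-final position, so it devoices to [k]. /zemoxeomgerinag/ → zemoxeomgerinak.

zemoxeomgerinak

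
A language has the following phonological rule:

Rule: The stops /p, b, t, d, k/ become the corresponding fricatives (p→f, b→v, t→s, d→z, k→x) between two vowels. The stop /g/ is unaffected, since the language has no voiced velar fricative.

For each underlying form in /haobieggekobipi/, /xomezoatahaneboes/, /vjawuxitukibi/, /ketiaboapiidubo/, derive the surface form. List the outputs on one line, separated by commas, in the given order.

haovieggexovifi, xomezoasahanevoes, vjawuxisuxivi, kesiavoafiizuvo

/haobieggekobipi/: /b/ is a stop between vowels /o/ and /i/, so it spirantizes to the fricative [v]. /k/ is a stop between vowels /e/ and /o/, so it spirantizes to the fricative [x]. /b/ is a stop between vowels /o/ and /i/, so it spirantizes to the fricative [v]. /p/ is a stop between vowels /i/ and /i/, so it spirantizes to the fricative [f]. → [haovieggexovifi].
/xomezoatahaneboes/: /t/ is a stop between vowels /a/ and /a/, so it spirantizes to the fricative [s]. /b/ is a stop between vowels /e/ and /o/, so it spirantizes to the fricative [v]. → [xomezoasahanevoes].
/vjawuxitukibi/: /t/ is a stop between vowels /i/ and /u/, so it spirantizes to the fricative [s]. /k/ is a stop between vowels /u/ and /i/, so it spirantizes to the fricative [x]. /b/ is a stop between vowels /i/ and /i/, so it spirantizes to the fricative [v]. → [vjawuxisuxivi].
/ketiaboapiidubo/: /t/ is a stop between vowels /e/ and /i/, so it spirantizes to the fricative [s]. /b/ is a stop between vowels /a/ and /o/, so it spirantizes to the fricative [v]. /p/ is a stop between vowels /a/ and /i/, so it spirantizes to the fricative [f]. /d/ is a stop between vowels /i/ and /u/, so it spirantizes to the fricative [z]. /b/ is a stop between vowels /u/ and /o/, so it spirantizes to the fricative [v]. → [kesiavoafiizuvo].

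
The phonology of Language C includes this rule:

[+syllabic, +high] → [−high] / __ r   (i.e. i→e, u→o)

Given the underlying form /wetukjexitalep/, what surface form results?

wetukjexitalep

No segment of /wetukjexitalep/ meets the structural description of the rule, so the form surfaces unchanged.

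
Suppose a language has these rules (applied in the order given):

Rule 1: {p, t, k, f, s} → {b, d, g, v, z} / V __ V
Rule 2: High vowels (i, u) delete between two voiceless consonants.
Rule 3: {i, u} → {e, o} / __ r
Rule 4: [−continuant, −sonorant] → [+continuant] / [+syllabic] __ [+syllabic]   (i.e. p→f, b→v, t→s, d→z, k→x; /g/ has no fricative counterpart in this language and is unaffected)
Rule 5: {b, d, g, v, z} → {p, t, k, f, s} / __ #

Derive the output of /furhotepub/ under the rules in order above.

Rule 1 (intervocalic voicing): /t/ is a voiceless obstruent between vowels /o/ and /e/, so it voices to [d]. /p/ is a voiceless obstruent between vowels /e/ and /u/, so it voices to [b]. /furhotepub/ → furhodebub.
Rule 2 (high vowel syncope): no segment meets the environment; /furhodebub/ is unchanged.
Rule 3 (pre-rhotic lowering): /u/ is a high vowel immediately before /r/, so it lowers to [o]. /furhodebub/ → forhodebub.
Rule 4 (intervocalic spirantization): /d/ is a stop between vowels /o/ and /e/, so it spirantizes to the fricative [z]. /b/ is a stop between vowels /e/ and /u/, so it spirantizes to the fricative [v]. /forhodebub/ → forhozevub.
Rule 5 (final devoicing): /b/ is a voiced obstruent in word-final position, so it devoices to [p]. /forhozevub/ → forhozevup.

forhozevup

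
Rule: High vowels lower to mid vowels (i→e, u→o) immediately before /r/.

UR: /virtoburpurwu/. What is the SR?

/i/ is a high vowel immediately before /r/, so it lowers to [e].
/u/ is a high vowel immediately before /r/, so it lowers to [o].
/u/ is a high vowel immediately before /r/, so it lowers to [o].
Surface form: [vertoborporwu].

vertoborporwu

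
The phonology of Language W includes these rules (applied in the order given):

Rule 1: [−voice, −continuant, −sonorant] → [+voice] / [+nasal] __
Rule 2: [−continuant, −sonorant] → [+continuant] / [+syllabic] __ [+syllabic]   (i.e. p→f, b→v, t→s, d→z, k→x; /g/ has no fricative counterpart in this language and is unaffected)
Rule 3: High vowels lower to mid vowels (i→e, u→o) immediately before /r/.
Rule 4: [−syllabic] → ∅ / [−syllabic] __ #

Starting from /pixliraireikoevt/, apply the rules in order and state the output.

pixleraereixoev

Rule 1 (post-nasal voicing): no segment meets the environment; /pixliraireikoevt/ is unchanged.
Rule 2 (intervocalic spirantization): /k/ is a stop between vowels /i/ and /o/, so it spirantizes to the fricative [x]. /pixliraireikoevt/ → pixliraireixoevt.
Rule 3 (pre-rhotic lowering): /i/ is a high vowel immediately before /r/, so it lowers to [e]. /i/ is a high vowel immediately before /r/, so it lowers to [e]. /pixliraireixoevt/ → pixleraereixoevt.
Rule 4 (final cluster simplification): /t/ is the second consonant of a word-final cluster /vt/, so it deletes. /pixleraereixoevt/ → pixleraereixoev.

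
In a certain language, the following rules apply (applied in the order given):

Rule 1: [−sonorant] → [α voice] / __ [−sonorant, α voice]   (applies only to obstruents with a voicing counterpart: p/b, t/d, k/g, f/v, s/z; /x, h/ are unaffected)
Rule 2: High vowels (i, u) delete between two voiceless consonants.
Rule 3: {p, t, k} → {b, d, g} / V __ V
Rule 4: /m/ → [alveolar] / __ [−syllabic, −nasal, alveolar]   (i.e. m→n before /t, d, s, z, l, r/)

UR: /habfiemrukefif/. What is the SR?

hapfienrugeff

Rule 1 (regressive voicing assimilation): /b/ precedes the voiceless obstruent /f/, so it devoices to [p] by assimilation. /habfiemrukefif/ → hapfiemrukefif.
Rule 2 (high vowel syncope): /i/ is a high vowel flanked by voiceless consonants /f/ and /f/, so it deletes. /hapfiemrukefif/ → hapfiemrukeff.
Rule 3 (intervocalic voicing): /k/ is a voiceless stop between vowels /u/ and /e/, so it voices to [g]. /hapfiemrukeff/ → hapfiemrugeff.
Rule 4 (nasal place assimilation): /m/ precedes the alveolar consonant /r/, so it assimilates in place to [n]. /hapfiemrugeff/ → hapfienrugeff.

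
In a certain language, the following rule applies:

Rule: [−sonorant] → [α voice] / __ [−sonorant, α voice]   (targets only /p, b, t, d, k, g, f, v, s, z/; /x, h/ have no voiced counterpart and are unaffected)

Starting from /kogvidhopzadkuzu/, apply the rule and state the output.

kogvithobzatkuzu

/d/ precedes the voiceless obstruent /h/, so it devoices to [t] by assimilation.
/p/ precedes the voiced obstruent /z/, so it voices to [b] by assimilation.
/d/ precedes the voiceless obstruent /k/, so it devoices to [t] by assimilation.
The other instances of /k/, /g/, /v/, /z/ do not occur in the required environment and remain unchanged.
Surface form: [kogvithobzatkuzu].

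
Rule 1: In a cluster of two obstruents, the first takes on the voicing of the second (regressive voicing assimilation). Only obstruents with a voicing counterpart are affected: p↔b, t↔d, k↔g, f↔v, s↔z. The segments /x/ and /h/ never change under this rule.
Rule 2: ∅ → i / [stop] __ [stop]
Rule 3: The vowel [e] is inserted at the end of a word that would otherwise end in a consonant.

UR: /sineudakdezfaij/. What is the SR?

Rule 1 (regressive voicing assimilation): /k/ precedes the voiced obstruent /d/, so it voices to [g] by assimilation. /z/ precedes the voiceless obstruent /f/, so it devoices to [s] by assimilation. /sineudakdezfaij/ → sineudagdesfaij.
Rule 2 (stop-cluster i-epenthesis): /g/ and /d/ form a stop–stop cluster, so [i] is inserted between them. /sineudagdesfaij/ → sineudagidesfaij.
Rule 3 (final e-epenthesis): the form ends in the consonant /j/, so [e] is inserted word-finally. /sineudagidesfaij/ → sineudagidesfaije.

sineudagidesfaije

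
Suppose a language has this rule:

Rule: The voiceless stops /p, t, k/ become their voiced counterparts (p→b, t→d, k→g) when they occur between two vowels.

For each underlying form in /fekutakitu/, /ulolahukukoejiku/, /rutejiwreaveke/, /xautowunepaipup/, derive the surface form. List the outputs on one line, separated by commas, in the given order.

fegudagidu, ulolahugugoejigu, rudejiwreavege, xaudowunebaibup

/fekutakitu/: /k/ is a voiceless stop between vowels /e/ and /u/, so it voices to [g]. /t/ is a voiceless stop between vowels /u/ and /a/, so it voices to [d]. /k/ is a voiceless stop between vowels /a/ and /i/, so it voices to [g]. /t/ is a voiceless stop between vowels /i/ and /u/, so it voices to [d]. → [fegudagidu].
/ulolahukukoejiku/: /k/ is a voiceless stop between vowels /u/ and /u/, so it voices to [g]. /k/ is a voiceless stop between vowels /u/ and /o/, so it voices to [g]. /k/ is a voiceless stop between vowels /i/ and /u/, so it voices to [g]. → [ulolahugugoejigu].
/rutejiwreaveke/: /t/ is a voiceless stop between vowels /u/ and /e/, so it voices to [d]. /k/ is a voiceless stop between vowels /e/ and /e/, so it voices to [g]. → [rudejiwreavege].
/xautowunepaipup/: /t/ is a voiceless stop between vowels /u/ and /o/, so it voices to [d]. /p/ is a voiceless stop between vowels /e/ and /a/, so it voices to [b]. /p/ is a voiceless stop between vowels /i/ and /u/, so it voices to [b]. → [xaudowunebaibup].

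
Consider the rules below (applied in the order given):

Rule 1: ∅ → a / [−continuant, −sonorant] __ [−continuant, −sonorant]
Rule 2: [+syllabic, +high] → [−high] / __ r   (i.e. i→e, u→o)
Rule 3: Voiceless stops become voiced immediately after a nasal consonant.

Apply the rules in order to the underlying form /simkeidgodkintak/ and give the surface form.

simgeidagodakindak

Rule 1 (stop-cluster a-epenthesis): /d/ and /g/ form a stop–stop cluster, so [a] is inserted between them. /d/ and /k/ form a stop–stop cluster, so [a] is inserted between them. /simkeidgodkintak/ → simkeidagodakintak.
Rule 2 (pre-rhotic lowering): no segment meets the environment; /simkeidagodakintak/ is unchanged.
Rule 3 (post-nasal voicing): /k/ is a voiceless stop immediately after the nasal /m/, so it voices to [g]. /t/ is a voiceless stop immediately after the nasal /n/, so it voices to [d]. /simkeidagodakintak/ → simgeidagodakindak.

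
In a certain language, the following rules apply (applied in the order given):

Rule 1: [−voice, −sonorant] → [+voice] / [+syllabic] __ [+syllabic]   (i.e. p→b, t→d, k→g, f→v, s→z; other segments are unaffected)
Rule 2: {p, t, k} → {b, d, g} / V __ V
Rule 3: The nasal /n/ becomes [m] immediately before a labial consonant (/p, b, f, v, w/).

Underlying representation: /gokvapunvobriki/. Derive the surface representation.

Rule 1 (intervocalic voicing): /p/ is a voiceless obstruent between vowels /a/ and /u/, so it voices to [b]. /k/ is a voiceless obstruent between vowels /i/ and /i/, so it voices to [g]. /gokvapunvobriki/ → gokvabunvobrigi.
Rule 2 (intervocalic voicing): no segment meets the environment; /gokvabunvobrigi/ is unchanged.
Rule 3 (nasal place assimilation): /n/ precedes the labial consonant /v/, so it assimilates in place to [m]. /gokvabunvobrigi/ → gokvabumvobrigi.

gokvabumvobrigi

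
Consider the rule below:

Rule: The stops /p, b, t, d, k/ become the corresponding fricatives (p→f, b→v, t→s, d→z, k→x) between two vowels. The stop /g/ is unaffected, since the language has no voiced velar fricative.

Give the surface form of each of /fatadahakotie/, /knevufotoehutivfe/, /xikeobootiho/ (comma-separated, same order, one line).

fasazahaxosie, knevufosoehusivfe, xixeovoosiho

/fatadahakotie/: /t/ is a stop between vowels /a/ and /a/, so it spirantizes to the fricative [s]. /d/ is a stop between vowels /a/ and /a/, so it spirantizes to the fricative [z]. /k/ is a stop between vowels /a/ and /o/, so it spirantizes to the fricative [x]. /t/ is a stop between vowels /o/ and /i/, so it spirantizes to the fricative [s]. → [fasazahaxosie].
/knevufotoehutivfe/: /t/ is a stop between vowels /o/ and /o/, so it spirantizes to the fricative [s]. /t/ is a stop between vowels /u/ and /i/, so it spirantizes to the fricative [s]. → [knevufosoehusivfe].
/xikeobootiho/: /k/ is a stop between vowels /i/ and /e/, so it spirantizes to the fricative [x]. /b/ is a stop between vowels /o/ and /o/, so it spirantizes to the fricative [v]. /t/ is a stop between vowels /o/ and /i/, so it spirantizes to the fricative [s]. → [xixeovoosiho].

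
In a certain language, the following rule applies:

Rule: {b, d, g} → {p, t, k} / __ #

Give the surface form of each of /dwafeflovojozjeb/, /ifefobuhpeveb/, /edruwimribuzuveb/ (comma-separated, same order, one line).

/dwafeflovojozjeb/: /b/ is a voiced stop in word-final position, so it devoices to [p]. → [dwafeflovojozjep].
/ifefobuhpeveb/: /b/ is a voiced stop in word-final position, so it devoices to [p]. → [ifefobuhpevep].
/edruwimribuzuveb/: /b/ is a voiced stop in word-final position, so it devoices to [p]. → [edruwimribuzuvep].

dwafeflovojozjep, ifefobuhpevep, edruwimribuzuvep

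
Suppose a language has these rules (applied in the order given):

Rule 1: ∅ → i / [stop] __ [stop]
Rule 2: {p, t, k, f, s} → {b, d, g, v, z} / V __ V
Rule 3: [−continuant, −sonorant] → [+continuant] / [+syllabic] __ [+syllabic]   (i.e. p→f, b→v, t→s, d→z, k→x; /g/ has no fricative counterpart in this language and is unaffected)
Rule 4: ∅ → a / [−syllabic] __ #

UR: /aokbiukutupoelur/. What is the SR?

aogiviuguzuvoelura

Rule 1 (stop-cluster i-epenthesis): /k/ and /b/ form a stop–stop cluster, so [i] is inserted between them. /aokbiukutupoelur/ → aokibiukutupoelur.
Rule 2 (intervocalic voicing): /k/ is a voiceless obstruent between vowels /o/ and /i/, so it voices to [g]. /k/ is a voiceless obstruent between vowels /u/ and /u/, so it voices to [g]. /t/ is a voiceless obstruent between vowels /u/ and /u/, so it voices to [d]. /p/ is a voiceless obstruent between vowels /u/ and /o/, so it voices to [b]. /aokibiukutupoelur/ → aogibiuguduboelur.
Rule 3 (intervocalic spirantization): /b/ is a stop between vowels /i/ and /i/, so it spirantizes to the fricative [v]. /d/ is a stop between vowels /u/ and /u/, so it spirantizes to the fricative [z]. /b/ is a stop between vowels /u/ and /o/, so it spirantizes to the fricative [v]. /aogibiuguduboelur/ → aogiviuguzuvoelur.
Rule 4 (final a-epenthesis): the form ends in the consonant /r/, so [a] is inserted word-finally. /aogiviuguzuvoelur/ → aogiviuguzuvoelura.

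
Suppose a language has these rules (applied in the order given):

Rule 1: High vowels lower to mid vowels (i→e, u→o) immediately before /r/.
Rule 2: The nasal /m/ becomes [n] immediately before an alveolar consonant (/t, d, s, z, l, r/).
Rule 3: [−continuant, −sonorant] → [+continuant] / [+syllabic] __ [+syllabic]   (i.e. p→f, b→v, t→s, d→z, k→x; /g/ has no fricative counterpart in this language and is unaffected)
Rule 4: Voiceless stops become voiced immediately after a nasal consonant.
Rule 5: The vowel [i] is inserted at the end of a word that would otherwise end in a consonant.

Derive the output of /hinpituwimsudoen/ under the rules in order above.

Rule 1 (pre-rhotic lowering): no segment meets the environment; /hinpituwimsudoen/ is unchanged.
Rule 2 (nasal place assimilation): /m/ precedes the alveolar consonant /s/, so it assimilates in place to [n]. /hinpituwimsudoen/ → hinpituwinsudoen.
Rule 3 (intervocalic spirantization): /t/ is a stop between vowels /i/ and /u/, so it spirantizes to the fricative [s]. /d/ is a stop between vowels /u/ and /o/, so it spirantizes to the fricative [z]. /hinpituwinsudoen/ → hinpisuwinsuzoen.
Rule 4 (post-nasal voicing): /p/ is a voiceless stop immediately after the nasal /n/, so it voices to [b]. /hinpisuwinsuzoen/ → hinbisuwinsuzoen.
Rule 5 (final i-epenthesis): the form ends in the consonant /n/, so [i] is inserted word-finally. /hinbisuwinsuzoen/ → hinbisuwinsuzoeni.

hinbisuwinsuzoeni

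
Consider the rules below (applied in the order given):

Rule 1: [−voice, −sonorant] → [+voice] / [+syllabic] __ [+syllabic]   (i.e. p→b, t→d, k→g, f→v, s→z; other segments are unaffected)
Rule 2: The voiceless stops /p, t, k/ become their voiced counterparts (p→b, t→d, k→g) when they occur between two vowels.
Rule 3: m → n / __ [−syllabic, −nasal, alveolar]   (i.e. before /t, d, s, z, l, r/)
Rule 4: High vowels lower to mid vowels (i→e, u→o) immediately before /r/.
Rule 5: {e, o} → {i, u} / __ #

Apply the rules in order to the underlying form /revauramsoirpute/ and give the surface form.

revaoransoerpudi

Rule 1 (intervocalic voicing): /t/ is a voiceless obstruent between vowels /u/ and /e/, so it voices to [d]. /revauramsoirpute/ → revauramsoirpude.
Rule 2 (intervocalic voicing): no segment meets the environment; /revauramsoirpude/ is unchanged.
Rule 3 (nasal place assimilation): /m/ precedes the alveolar consonant /s/, so it assimilates in place to [n]. /revauramsoirpude/ → revauransoirpude.
Rule 4 (pre-rhotic lowering): /u/ is a high vowel immediately before /r/, so it lowers to [o]. /i/ is a high vowel immediately before /r/, so it lowers to [e]. /revauransoirpude/ → revaoransoerpude.
Rule 5 (final vowel raising): /e/ is a mid vowel in word-final position, so it raises to [i]. /revaoransoerpude/ → revaoransoerpudi.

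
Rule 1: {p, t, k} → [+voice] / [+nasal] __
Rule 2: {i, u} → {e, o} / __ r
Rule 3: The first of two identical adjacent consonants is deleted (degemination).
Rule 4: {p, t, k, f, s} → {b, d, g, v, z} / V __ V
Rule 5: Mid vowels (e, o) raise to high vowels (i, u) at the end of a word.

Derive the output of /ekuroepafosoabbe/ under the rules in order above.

egoroebavozoabi

Rule 1 (post-nasal voicing): no segment meets the environment; /ekuroepafosoabbe/ is unchanged.
Rule 2 (pre-rhotic lowering): /u/ is a high vowel immediately before /r/, so it lowers to [o]. /ekuroepafosoabbe/ → ekoroepafosoabbe.
Rule 3 (degemination): /bb/ is a geminate; the first /b/ deletes. /ekoroepafosoabbe/ → ekoroepafosoabe.
Rule 4 (intervocalic voicing): /k/ is a voiceless obstruent between vowels /e/ and /o/, so it voices to [g]. /p/ is a voiceless obstruent between vowels /e/ and /a/, so it voices to [b]. /f/ is a voiceless obstruent between vowels /a/ and /o/, so it voices to [v]. /s/ is a voiceless obstruent between vowels /o/ and /o/, so it voices to [z]. /ekoroepafosoabe/ → egoroebavozoabe.
Rule 5 (final vowel raising): /e/ is a mid vowel in word-final position, so it raises to [i]. /egoroebavozoabe/ → egoroebavozoabi.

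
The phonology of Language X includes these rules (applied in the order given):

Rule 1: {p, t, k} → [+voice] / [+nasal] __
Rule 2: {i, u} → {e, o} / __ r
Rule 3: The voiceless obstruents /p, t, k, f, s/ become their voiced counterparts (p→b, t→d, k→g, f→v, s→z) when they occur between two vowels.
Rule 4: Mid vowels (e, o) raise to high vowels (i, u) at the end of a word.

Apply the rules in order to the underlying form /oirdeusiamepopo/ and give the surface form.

Rule 1 (post-nasal voicing): no segment meets the environment; /oirdeusiamepopo/ is unchanged.
Rule 2 (pre-rhotic lowering): /i/ is a high vowel immediately before /r/, so it lowers to [e]. /oirdeusiamepopo/ → oerdeusiamepopo.
Rule 3 (intervocalic voicing): /s/ is a voiceless obstruent between vowels /u/ and /i/, so it voices to [z]. /p/ is a voiceless obstruent between vowels /e/ and /o/, so it voices to [b]. /p/ is a voiceless obstruent between vowels /o/ and /o/, so it voices to [b]. /oerdeusiamepopo/ → oerdeuziamebobo.
Rule 4 (final vowel raising): /o/ is a mid vowel in word-final position, so it raises to [u]. /oerdeuziamebobo/ → oerdeuziamebobu.

oerdeuziamebobu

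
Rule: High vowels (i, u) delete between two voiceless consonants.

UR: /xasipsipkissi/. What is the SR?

/i/ is a high vowel flanked by voiceless consonants /s/ and /p/, so it deletes.
/i/ is a high vowel flanked by voiceless consonants /s/ and /p/, so it deletes.
/i/ is a high vowel flanked by voiceless consonants /k/ and /s/, so it deletes.
Surface form: [xaspspkssi].

xaspspkssi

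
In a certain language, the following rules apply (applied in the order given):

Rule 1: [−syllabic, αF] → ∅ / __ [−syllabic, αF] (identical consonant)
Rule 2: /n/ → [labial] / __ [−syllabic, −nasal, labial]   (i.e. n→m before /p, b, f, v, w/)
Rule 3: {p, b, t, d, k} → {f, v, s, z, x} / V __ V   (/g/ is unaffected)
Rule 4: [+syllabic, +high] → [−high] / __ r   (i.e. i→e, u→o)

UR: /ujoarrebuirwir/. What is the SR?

ujoarevuerwer

Rule 1 (degemination): /rr/ is a geminate; the first /r/ deletes. /ujoarrebuirwir/ → ujoarebuirwir.
Rule 2 (nasal place assimilation): no segment meets the environment; /ujoarebuirwir/ is unchanged.
Rule 3 (intervocalic spirantization): /b/ is a stop between vowels /e/ and /u/, so it spirantizes to the fricative [v]. /ujoarebuirwir/ → ujoarevuirwir.
Rule 4 (pre-rhotic lowering): /i/ is a high vowel immediately before /r/, so it lowers to [e]. /i/ is a high vowel immediately before /r/, so it lowers to [e]. /ujoarevuirwir/ → ujoarevuerwer.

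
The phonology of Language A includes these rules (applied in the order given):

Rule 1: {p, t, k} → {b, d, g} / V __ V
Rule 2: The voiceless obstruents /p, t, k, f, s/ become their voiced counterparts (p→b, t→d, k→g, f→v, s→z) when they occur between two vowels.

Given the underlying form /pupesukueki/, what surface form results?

Rule 1 (intervocalic voicing): /p/ is a voiceless stop between vowels /u/ and /e/, so it voices to [b]. /k/ is a voiceless stop between vowels /u/ and /u/, so it voices to [g]. /k/ is a voiceless stop between vowels /e/ and /i/, so it voices to [g]. /pupesukueki/ → pubesuguegi.
Rule 2 (intervocalic voicing): /s/ is a voiceless obstruent between vowels /e/ and /u/, so it voices to [z]. /pubesuguegi/ → pubezuguegi.

pubezuguegi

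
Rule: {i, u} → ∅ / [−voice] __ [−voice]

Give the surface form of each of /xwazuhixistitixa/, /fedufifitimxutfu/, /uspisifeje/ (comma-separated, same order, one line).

/xwazuhixistitixa/: /i/ is a high vowel flanked by voiceless consonants /h/ and /x/, so it deletes. /i/ is a high vowel flanked by voiceless consonants /x/ and /s/, so it deletes. /i/ is a high vowel flanked by voiceless consonants /t/ and /t/, so it deletes. /i/ is a high vowel flanked by voiceless consonants /t/ and /x/, so it deletes. → [xwazuhxsttxa].
/fedufifitimxutfu/: /i/ is a high vowel flanked by voiceless consonants /f/ and /f/, so it deletes. /i/ is a high vowel flanked by voiceless consonants /f/ and /t/, so it deletes. /u/ is a high vowel flanked by voiceless consonants /x/ and /t/, so it deletes. → [fedufftimxtfu].
/uspisifeje/: /i/ is a high vowel flanked by voiceless consonants /p/ and /s/, so it deletes. /i/ is a high vowel flanked by voiceless consonants /s/ and /f/, so it deletes. → [uspsfeje].

xwazuhxsttxa, fedufftimxtfu, uspsfeje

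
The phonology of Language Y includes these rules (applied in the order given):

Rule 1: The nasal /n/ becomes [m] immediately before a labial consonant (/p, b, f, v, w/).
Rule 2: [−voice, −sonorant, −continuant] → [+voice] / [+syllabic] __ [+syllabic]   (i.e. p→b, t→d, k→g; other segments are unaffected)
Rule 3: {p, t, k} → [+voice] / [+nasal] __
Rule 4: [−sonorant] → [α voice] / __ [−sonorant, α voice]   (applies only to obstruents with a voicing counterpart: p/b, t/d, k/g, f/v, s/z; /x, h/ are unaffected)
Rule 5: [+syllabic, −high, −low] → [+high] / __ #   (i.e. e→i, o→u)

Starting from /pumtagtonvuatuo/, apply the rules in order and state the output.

pumdaktomvuaduu

Rule 1 (nasal place assimilation): /n/ precedes the labial consonant /v/, so it assimilates in place to [m]. /pumtagtonvuatuo/ → pumtagtomvuatuo.
Rule 2 (intervocalic voicing): /t/ is a voiceless stop between vowels /a/ and /u/, so it voices to [d]. /pumtagtomvuatuo/ → pumtagtomvuaduo.
Rule 3 (post-nasal voicing): /t/ is a voiceless stop immediately after the nasal /m/, so it voices to [d]. /pumtagtomvuaduo/ → pumdagtomvuaduo.
Rule 4 (regressive voicing assimilation): /g/ precedes the voiceless obstruent /t/, so it devoices to [k] by assimilation. /pumdagtomvuaduo/ → pumdaktomvuaduo.
Rule 5 (final vowel raising): /o/ is a mid vowel in word-final position, so it raises to [u]. /pumdaktomvuaduo/ → pumdaktomvuaduu.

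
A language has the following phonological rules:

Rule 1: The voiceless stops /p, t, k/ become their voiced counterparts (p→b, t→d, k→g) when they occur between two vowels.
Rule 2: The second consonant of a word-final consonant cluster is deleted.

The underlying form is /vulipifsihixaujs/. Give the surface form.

Rule 1 (intervocalic voicing): /p/ is a voiceless stop between vowels /i/ and /i/, so it voices to [b]. /vulipifsihixaujs/ → vulibifsihixaujs.
Rule 2 (final cluster simplification): /s/ is the second consonant of a word-final cluster /js/, so it deletes. /vulibifsihixaujs/ → vulibifsihixauj.

vulibifsihixauj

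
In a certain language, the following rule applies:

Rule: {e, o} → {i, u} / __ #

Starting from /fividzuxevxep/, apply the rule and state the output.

fividzuxevxep

No segment of /fividzuxevxep/ meets the structural description of the rule, so the form surfaces unchanged.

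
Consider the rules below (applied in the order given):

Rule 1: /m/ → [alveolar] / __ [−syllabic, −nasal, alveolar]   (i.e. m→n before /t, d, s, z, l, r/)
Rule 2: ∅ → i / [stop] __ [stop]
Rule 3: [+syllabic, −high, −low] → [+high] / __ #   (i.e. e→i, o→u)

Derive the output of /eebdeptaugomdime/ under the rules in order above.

eebidepitaugondimi

Rule 1 (nasal place assimilation): /m/ precedes the alveolar consonant /d/, so it assimilates in place to [n]. /eebdeptaugomdime/ → eebdeptaugondime.
Rule 2 (stop-cluster i-epenthesis): /b/ and /d/ form a stop–stop cluster, so [i] is inserted between them. /p/ and /t/ form a stop–stop cluster, so [i] is inserted between them. /eebdeptaugondime/ → eebidepitaugondime.
Rule 3 (final vowel raising): /e/ is a mid vowel in word-final position, so it raises to [i]. /eebidepitaugondime/ → eebidepitaugondimi.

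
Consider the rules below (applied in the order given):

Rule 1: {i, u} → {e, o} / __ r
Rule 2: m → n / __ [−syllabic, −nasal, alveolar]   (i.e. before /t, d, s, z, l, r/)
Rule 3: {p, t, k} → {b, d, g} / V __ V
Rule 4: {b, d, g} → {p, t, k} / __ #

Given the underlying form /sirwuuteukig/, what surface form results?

Rule 1 (pre-rhotic lowering): /i/ is a high vowel immediately before /r/, so it lowers to [e]. /sirwuuteukig/ → serwuuteukig.
Rule 2 (nasal place assimilation): no segment meets the environment; /serwuuteukig/ is unchanged.
Rule 3 (intervocalic voicing): /t/ is a voiceless stop between vowels /u/ and /e/, so it voices to [d]. /k/ is a voiceless stop between vowels /u/ and /i/, so it voices to [g]. /serwuuteukig/ → serwuudeugig.
Rule 4 (final devoicing): /g/ is a voiced stop in word-final position, so it devoices to [k]. /serwuudeugig/ → serwuudeugik.

serwuudeugik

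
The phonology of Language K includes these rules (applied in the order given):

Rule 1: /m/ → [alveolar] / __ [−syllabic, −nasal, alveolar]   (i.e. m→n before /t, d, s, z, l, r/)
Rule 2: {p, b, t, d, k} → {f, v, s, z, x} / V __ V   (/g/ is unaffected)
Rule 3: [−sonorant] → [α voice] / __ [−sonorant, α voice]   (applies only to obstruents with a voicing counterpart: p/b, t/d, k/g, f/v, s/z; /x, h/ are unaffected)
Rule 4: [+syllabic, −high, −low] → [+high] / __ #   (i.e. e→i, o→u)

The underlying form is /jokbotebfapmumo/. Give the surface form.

jogbosepfapmumu

Rule 1 (nasal place assimilation): no segment meets the environment; /jokbotebfapmumo/ is unchanged.
Rule 2 (intervocalic spirantization): /t/ is a stop between vowels /o/ and /e/, so it spirantizes to the fricative [s]. /jokbotebfapmumo/ → jokbosebfapmumo.
Rule 3 (regressive voicing assimilation): /k/ precedes the voiced obstruent /b/, so it voices to [g] by assimilation. /b/ precedes the voiceless obstruent /f/, so it devoices to [p] by assimilation. /jokbosebfapmumo/ → jogbosepfapmumo.
Rule 4 (final vowel raising): /o/ is a mid vowel in word-final position, so it raises to [u]. /jogbosepfapmumo/ → jogbosepfapmumu.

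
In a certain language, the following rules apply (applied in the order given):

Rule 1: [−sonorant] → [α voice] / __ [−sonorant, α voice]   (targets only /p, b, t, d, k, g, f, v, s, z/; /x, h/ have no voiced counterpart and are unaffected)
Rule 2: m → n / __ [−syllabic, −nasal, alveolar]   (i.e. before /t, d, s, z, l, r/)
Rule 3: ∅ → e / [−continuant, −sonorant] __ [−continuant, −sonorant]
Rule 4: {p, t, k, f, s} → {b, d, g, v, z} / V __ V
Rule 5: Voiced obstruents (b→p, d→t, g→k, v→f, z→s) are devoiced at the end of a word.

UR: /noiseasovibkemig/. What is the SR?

noizeazovibegemik

Rule 1 (regressive voicing assimilation): /b/ precedes the voiceless obstruent /k/, so it devoices to [p] by assimilation. /noiseasovibkemig/ → noiseasovipkemig.
Rule 2 (nasal place assimilation): no segment meets the environment; /noiseasovipkemig/ is unchanged.
Rule 3 (stop-cluster e-epenthesis): /p/ and /k/ form a stop–stop cluster, so [e] is inserted between them. /noiseasovipkemig/ → noiseasovipekemig.
Rule 4 (intervocalic voicing): /s/ is a voiceless obstruent between vowels /i/ and /e/, so it voices to [z]. /s/ is a voiceless obstruent between vowels /a/ and /o/, so it voices to [z]. /p/ is a voiceless obstruent between vowels /i/ and /e/, so it voices to [b]. /k/ is a voiceless obstruent between vowels /e/ and /e/, so it voices to [g]. /noiseasovipekemig/ → noizeazovibegemig.
Rule 5 (final devoicing): /g/ is a voiced obstruent in word-final position, so it devoices to [k]. /noizeazovibegemig/ → noizeazovibegemik.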